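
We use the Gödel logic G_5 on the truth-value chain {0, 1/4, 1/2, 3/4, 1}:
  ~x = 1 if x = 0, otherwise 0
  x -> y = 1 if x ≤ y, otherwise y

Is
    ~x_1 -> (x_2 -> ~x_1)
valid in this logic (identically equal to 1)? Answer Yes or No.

At x_1 = 1, x_2 = 1/2, for instance:
~x_1 = ~1 = 0
x_2 -> ~x_1 = 1/2 -> 0 = 0
~x_1 -> (x_2 -> ~x_1) = 0 -> 0 = 1
and checking the remaining 24 assignments likewise gives ≥ 1 in every case.

Yes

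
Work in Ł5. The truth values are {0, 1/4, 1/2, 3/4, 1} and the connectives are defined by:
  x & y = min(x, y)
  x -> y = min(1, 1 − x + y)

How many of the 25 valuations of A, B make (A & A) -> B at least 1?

15

value 1: 15 assignments (counts)
value 3/4: 4 assignments
value 1/2: 3 assignments
value 1/4: 2 assignments
value 0: 1 assignment
So 15 of the 25 assignments meet the threshold.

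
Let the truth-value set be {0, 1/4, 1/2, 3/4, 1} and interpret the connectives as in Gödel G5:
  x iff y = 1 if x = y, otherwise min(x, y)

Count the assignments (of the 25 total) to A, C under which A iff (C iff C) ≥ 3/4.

value 1: 5 assignments (counts)
value 3/4: 5 assignments (counts)
value 1/2: 5 assignments
value 1/4: 5 assignments
value 0: 5 assignments
So 10 of the 25 assignments meet the threshold.

10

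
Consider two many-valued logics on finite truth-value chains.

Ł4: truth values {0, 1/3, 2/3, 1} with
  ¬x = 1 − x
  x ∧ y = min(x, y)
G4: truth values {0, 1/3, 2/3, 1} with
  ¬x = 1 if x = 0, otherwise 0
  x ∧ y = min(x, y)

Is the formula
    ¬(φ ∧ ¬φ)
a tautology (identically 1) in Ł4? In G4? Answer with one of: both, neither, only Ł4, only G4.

In Ł4: at φ = 1/3 the value is 2/3 — not a tautology.
In G4: every assignment gives 1 — tautology.

only G4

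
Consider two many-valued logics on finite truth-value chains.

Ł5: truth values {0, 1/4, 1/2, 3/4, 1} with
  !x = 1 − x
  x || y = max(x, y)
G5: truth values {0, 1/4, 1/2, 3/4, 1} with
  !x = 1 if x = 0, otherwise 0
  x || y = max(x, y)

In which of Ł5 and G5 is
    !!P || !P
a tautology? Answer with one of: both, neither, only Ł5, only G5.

only G5

In Ł5: at P = 1/4 the value is 3/4 — not a tautology.
In G5: every assignment gives 1 — tautology.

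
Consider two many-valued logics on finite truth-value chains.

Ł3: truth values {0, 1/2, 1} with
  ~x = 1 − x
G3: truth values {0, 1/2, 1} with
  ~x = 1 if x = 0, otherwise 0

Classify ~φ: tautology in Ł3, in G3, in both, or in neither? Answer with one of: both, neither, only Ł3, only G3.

In Ł3: at φ = 1/2 the value is 1/2 — not a tautology.
In G3: at φ = 1/2 the value is 0 — not a tautology.

neither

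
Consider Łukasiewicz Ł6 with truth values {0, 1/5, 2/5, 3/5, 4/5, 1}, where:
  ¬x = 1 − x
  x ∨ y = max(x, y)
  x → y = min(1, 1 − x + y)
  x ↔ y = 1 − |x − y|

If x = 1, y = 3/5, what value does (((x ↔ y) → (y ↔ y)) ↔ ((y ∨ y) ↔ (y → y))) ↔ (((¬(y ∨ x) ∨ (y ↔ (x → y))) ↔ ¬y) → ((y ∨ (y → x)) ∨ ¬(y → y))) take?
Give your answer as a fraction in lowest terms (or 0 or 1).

3/5

x ↔ y = 1 ↔ 3/5 = 3/5
y ↔ y = 3/5 ↔ 3/5 = 1
(x ↔ y) → (y ↔ y) = 3/5 → 1 = 1
y ∨ y = 3/5 ∨ 3/5 = 3/5
y → y = 3/5 → 3/5 = 1
(y ∨ y) ↔ (y → y) = 3/5 ↔ 1 = 3/5
((x ↔ y) → (y ↔ y)) ↔ ((y ∨ y) ↔ (y → y)) = 1 ↔ 3/5 = 3/5
y ∨ x = 3/5 ∨ 1 = 1
¬(y ∨ x) = ¬1 = 0
x → y = 1 → 3/5 = 3/5
y ↔ (x → y) = 3/5 ↔ 3/5 = 1
¬(y ∨ x) ∨ (y ↔ (x → y)) = 0 ∨ 1 = 1
¬y = ¬3/5 = 2/5
(¬(y ∨ x) ∨ (y ↔ (x → y))) ↔ ¬y = 1 ↔ 2/5 = 2/5
y → x = 3/5 → 1 = 1
y ∨ (y → x) = 3/5 ∨ 1 = 1
y → y = 3/5 → 3/5 = 1
¬(y → y) = ¬1 = 0
(y ∨ (y → x)) ∨ ¬(y → y) = 1 ∨ 0 = 1
((¬(y ∨ x) ∨ (y ↔ (x → y))) ↔ ¬y) → ((y ∨ (y → x)) ∨ ¬(y → y)) = 2/5 → 1 = 1
(((x ↔ y) → (y ↔ y)) ↔ ((y ∨ y) ↔ (y → y))) ↔ (((¬(y ∨ x) ∨ (y ↔ (x → y))) ↔ ¬y) → ((y ∨ (y → x)) ∨ ¬(y → y))) = 3/5 ↔ 1 = 3/5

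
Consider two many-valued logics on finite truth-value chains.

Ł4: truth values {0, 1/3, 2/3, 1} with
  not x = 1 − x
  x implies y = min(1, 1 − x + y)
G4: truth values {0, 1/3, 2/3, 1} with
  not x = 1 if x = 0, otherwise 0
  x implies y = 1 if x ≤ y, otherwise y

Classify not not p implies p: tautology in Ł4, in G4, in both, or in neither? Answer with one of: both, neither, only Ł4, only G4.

In Ł4: every assignment gives 1 — tautology.
In G4: at p = 1/3 the value is 1/3 — not a tautology.

only Ł4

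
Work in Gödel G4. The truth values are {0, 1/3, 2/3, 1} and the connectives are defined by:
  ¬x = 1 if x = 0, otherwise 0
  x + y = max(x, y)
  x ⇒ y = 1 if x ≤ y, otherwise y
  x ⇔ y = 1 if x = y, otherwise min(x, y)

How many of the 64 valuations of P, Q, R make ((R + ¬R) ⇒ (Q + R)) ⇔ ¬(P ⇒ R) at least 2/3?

value 1: 4 assignments (counts)
value 2/3: 3 assignments (counts)
value 1/3: 3 assignments
value 0: 54 assignments
So 7 of the 64 assignments meet the threshold.

7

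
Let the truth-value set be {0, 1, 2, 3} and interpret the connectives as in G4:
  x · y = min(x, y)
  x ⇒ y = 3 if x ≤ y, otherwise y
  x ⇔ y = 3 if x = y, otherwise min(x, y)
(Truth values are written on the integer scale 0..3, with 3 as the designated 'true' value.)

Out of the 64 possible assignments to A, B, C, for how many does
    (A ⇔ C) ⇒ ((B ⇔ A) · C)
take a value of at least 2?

value 3: 41 assignments (counts)
value 2: 3 assignments (counts)
value 1: 7 assignments
value 0: 13 assignments
So 44 of the 64 assignments meet the threshold.

44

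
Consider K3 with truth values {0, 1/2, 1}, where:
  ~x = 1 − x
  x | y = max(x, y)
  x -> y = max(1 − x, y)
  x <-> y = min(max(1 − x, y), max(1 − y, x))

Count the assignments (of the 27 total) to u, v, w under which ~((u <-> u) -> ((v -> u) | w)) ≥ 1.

1

value 1: 1 assignment (counts)
value 1/2: 7 assignments
value 0: 19 assignments
So 1 of the 27 assignments meets the threshold.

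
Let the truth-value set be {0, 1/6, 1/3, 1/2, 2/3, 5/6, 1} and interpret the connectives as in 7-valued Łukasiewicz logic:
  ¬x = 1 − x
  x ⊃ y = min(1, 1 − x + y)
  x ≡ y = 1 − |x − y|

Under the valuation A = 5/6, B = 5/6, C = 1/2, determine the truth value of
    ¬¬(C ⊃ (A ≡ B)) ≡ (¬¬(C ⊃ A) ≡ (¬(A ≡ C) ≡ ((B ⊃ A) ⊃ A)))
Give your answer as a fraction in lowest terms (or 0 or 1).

A ≡ B = 5/6 ≡ 5/6 = 1
C ⊃ (A ≡ B) = 1/2 ⊃ 1 = 1
¬(C ⊃ (A ≡ B)) = ¬1 = 0
¬¬(C ⊃ (A ≡ B)) = ¬0 = 1
C ⊃ A = 1/2 ⊃ 5/6 = 1
¬(C ⊃ A) = ¬1 = 0
¬¬(C ⊃ A) = ¬0 = 1
A ≡ C = 5/6 ≡ 1/2 = 2/3
¬(A ≡ C) = ¬2/3 = 1/3
B ⊃ A = 5/6 ⊃ 5/6 = 1
(B ⊃ A) ⊃ A = 1 ⊃ 5/6 = 5/6
¬(A ≡ C) ≡ ((B ⊃ A) ⊃ A) = 1/3 ≡ 5/6 = 1/2
¬¬(C ⊃ A) ≡ (¬(A ≡ C) ≡ ((B ⊃ A) ⊃ A)) = 1 ≡ 1/2 = 1/2
¬¬(C ⊃ (A ≡ B)) ≡ (¬¬(C ⊃ A) ≡ (¬(A ≡ C) ≡ ((B ⊃ A) ⊃ A))) = 1 ≡ 1/2 = 1/2

1/2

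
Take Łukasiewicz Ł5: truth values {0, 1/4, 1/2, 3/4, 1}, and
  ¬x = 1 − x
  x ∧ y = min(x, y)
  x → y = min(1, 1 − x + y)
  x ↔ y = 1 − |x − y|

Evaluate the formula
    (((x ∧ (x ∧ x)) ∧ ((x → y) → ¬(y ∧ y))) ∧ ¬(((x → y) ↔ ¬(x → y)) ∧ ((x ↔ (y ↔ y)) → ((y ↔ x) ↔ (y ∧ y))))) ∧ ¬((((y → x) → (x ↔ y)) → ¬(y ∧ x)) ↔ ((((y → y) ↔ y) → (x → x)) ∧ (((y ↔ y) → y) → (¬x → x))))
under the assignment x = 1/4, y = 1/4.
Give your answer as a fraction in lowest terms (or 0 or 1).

1/4

x ∧ x = 1/4 ∧ 1/4 = 1/4
x ∧ (x ∧ x) = 1/4 ∧ 1/4 = 1/4
x → y = 1/4 → 1/4 = 1
y ∧ y = 1/4 ∧ 1/4 = 1/4
¬(y ∧ y) = ¬1/4 = 3/4
(x → y) → ¬(y ∧ y) = 1 → 3/4 = 3/4
(x ∧ (x ∧ x)) ∧ ((x → y) → ¬(y ∧ y)) = 1/4 ∧ 3/4 = 1/4
x → y = 1/4 → 1/4 = 1
x → y = 1/4 → 1/4 = 1
¬(x → y) = ¬1 = 0
(x → y) ↔ ¬(x → y) = 1 ↔ 0 = 0
y ↔ y = 1/4 ↔ 1/4 = 1
x ↔ (y ↔ y) = 1/4 ↔ 1 = 1/4
y ↔ x = 1/4 ↔ 1/4 = 1
y ∧ y = 1/4 ∧ 1/4 = 1/4
(y ↔ x) ↔ (y ∧ y) = 1 ↔ 1/4 = 1/4
(x ↔ (y ↔ y)) → ((y ↔ x) ↔ (y ∧ y)) = 1/4 → 1/4 = 1
((x → y) ↔ ¬(x → y)) ∧ ((x ↔ (y ↔ y)) → ((y ↔ x) ↔ (y ∧ y))) = 0 ∧ 1 = 0
¬(((x → y) ↔ ¬(x → y)) ∧ ((x ↔ (y ↔ y)) → ((y ↔ x) ↔ (y ∧ y)))) = ¬0 = 1
((x ∧ (x ∧ x)) ∧ ((x → y) → ¬(y ∧ y))) ∧ ¬(((x → y) ↔ ¬(x → y)) ∧ ((x ↔ (y ↔ y)) → ((y ↔ x) ↔ (y ∧ y)))) = 1/4 ∧ 1 = 1/4
y → x = 1/4 → 1/4 = 1
x ↔ y = 1/4 ↔ 1/4 = 1
(y → x) → (x ↔ y) = 1 → 1 = 1
y ∧ x = 1/4 ∧ 1/4 = 1/4
¬(y ∧ x) = ¬1/4 = 3/4
((y → x) → (x ↔ y)) → ¬(y ∧ x) = 1 → 3/4 = 3/4
y → y = 1/4 → 1/4 = 1
(y → y) ↔ y = 1 ↔ 1/4 = 1/4
x → x = 1/4 → 1/4 = 1
((y → y) ↔ y) → (x → x) = 1/4 → 1 = 1
y ↔ y = 1/4 ↔ 1/4 = 1
(y ↔ y) → y = 1 → 1/4 = 1/4
¬x = ¬1/4 = 3/4
¬x → x = 3/4 → 1/4 = 1/2
((y ↔ y) → y) → (¬x → x) = 1/4 → 1/2 = 1
(((y → y) ↔ y) → (x → x)) ∧ (((y ↔ y) → y) → (¬x → x)) = 1 ∧ 1 = 1
(((y → x) → (x ↔ y)) → ¬(y ∧ x)) ↔ ((((y → y) ↔ y) → (x → x)) ∧ (((y ↔ y) → y) → (¬x → x))) = 3/4 ↔ 1 = 3/4
¬((((y → x) → (x ↔ y)) → ¬(y ∧ x)) ↔ ((((y → y) ↔ y) → (x → x)) ∧ (((y ↔ y) → y) → (¬x → x)))) = ¬3/4 = 1/4
(((x ∧ (x ∧ x)) ∧ ((x → y) → ¬(y ∧ y))) ∧ ¬(((x → y) ↔ ¬(x → y)) ∧ ((x ↔ (y ↔ y)) → ((y ↔ x) ↔ (y ∧ y))))) ∧ ¬((((y → x) → (x ↔ y)) → ¬(y ∧ x)) ↔ ((((y → y) ↔ y) → (x → x)) ∧ (((y ↔ y) → y) → (¬x → x)))) = 1/4 ∧ 1/4 = 1/4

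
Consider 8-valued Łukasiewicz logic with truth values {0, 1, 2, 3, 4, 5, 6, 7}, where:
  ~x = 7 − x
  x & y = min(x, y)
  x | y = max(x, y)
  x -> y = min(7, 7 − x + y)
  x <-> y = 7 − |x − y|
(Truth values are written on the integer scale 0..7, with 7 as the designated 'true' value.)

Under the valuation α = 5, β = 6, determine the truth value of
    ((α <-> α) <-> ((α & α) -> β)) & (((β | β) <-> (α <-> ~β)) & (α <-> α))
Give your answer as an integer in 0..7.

α <-> α = 5 <-> 5 = 7
α & α = 5 & 5 = 5
(α & α) -> β = 5 -> 6 = 7
(α <-> α) <-> ((α & α) -> β) = 7 <-> 7 = 7
β | β = 6 | 6 = 6
~β = ~6 = 1
α <-> ~β = 5 <-> 1 = 3
(β | β) <-> (α <-> ~β) = 6 <-> 3 = 4
α <-> α = 5 <-> 5 = 7
((β | β) <-> (α <-> ~β)) & (α <-> α) = 4 & 7 = 4
((α <-> α) <-> ((α & α) -> β)) & (((β | β) <-> (α <-> ~β)) & (α <-> α)) = 7 & 4 = 4

4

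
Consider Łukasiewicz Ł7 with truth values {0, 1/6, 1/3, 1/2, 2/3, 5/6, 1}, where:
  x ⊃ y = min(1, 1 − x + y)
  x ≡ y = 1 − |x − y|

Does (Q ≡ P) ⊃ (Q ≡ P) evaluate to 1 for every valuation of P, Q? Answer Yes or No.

Yes

At P = 1/3, Q = 1/2, for instance:
Q ≡ P = 1/2 ≡ 1/3 = 5/6
(Q ≡ P) ⊃ (Q ≡ P) = 5/6 ⊃ 5/6 = 1
and checking the remaining 48 assignments likewise gives ≥ 1 in every case.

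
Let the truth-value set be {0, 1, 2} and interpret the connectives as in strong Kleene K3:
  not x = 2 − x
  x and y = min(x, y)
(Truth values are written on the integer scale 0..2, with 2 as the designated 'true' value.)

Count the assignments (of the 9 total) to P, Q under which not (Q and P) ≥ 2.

5

P = 0, Q = 0 ↦ 2  ≥
P = 0, Q = 1 ↦ 2  ≥
P = 0, Q = 2 ↦ 2  ≥
P = 1, Q = 0 ↦ 2  ≥
P = 1, Q = 1 ↦ 1  <
P = 1, Q = 2 ↦ 1  <
P = 2, Q = 0 ↦ 2  ≥
P = 2, Q = 1 ↦ 1  <
P = 2, Q = 2 ↦ 0  <
So 5 of the 9 assignments meet the threshold.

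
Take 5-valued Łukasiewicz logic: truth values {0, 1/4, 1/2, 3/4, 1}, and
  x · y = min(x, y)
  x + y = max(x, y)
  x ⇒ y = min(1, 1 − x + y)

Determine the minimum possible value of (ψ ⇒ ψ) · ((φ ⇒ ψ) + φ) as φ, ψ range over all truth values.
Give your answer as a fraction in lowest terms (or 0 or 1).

1/2

Take φ = 1/2, ψ = 0:
ψ ⇒ ψ = 0 ⇒ 0 = 1
φ ⇒ ψ = 1/2 ⇒ 0 = 1/2
(φ ⇒ ψ) + φ = 1/2 + 1/2 = 1/2
(ψ ⇒ ψ) · ((φ ⇒ ψ) + φ) = 1 · 1/2 = 1/2
No assignment yields a value below 1/2, so this is the minimum.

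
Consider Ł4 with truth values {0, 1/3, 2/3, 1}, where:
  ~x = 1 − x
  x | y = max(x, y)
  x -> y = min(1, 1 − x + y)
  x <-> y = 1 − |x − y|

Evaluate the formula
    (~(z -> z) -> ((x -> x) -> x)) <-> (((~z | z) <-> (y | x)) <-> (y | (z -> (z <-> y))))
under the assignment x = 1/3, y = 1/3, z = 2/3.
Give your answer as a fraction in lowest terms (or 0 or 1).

2/3

z -> z = 2/3 -> 2/3 = 1
~(z -> z) = ~1 = 0
x -> x = 1/3 -> 1/3 = 1
(x -> x) -> x = 1 -> 1/3 = 1/3
~(z -> z) -> ((x -> x) -> x) = 0 -> 1/3 = 1
~z = ~2/3 = 1/3
~z | z = 1/3 | 2/3 = 2/3
y | x = 1/3 | 1/3 = 1/3
(~z | z) <-> (y | x) = 2/3 <-> 1/3 = 2/3
z <-> y = 2/3 <-> 1/3 = 2/3
z -> (z <-> y) = 2/3 -> 2/3 = 1
y | (z -> (z <-> y)) = 1/3 | 1 = 1
((~z | z) <-> (y | x)) <-> (y | (z -> (z <-> y))) = 2/3 <-> 1 = 2/3
(~(z -> z) -> ((x -> x) -> x)) <-> (((~z | z) <-> (y | x)) <-> (y | (z -> (z <-> y)))) = 1 <-> 2/3 = 2/3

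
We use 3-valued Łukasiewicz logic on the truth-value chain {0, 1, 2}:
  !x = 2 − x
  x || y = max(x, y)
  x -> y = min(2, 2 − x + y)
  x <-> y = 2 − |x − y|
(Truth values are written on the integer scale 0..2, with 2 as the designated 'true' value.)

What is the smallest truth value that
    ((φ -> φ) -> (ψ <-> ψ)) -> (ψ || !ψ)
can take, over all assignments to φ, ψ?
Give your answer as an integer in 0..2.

1

Take φ = 0, ψ = 1:
φ -> φ = 0 -> 0 = 2
ψ <-> ψ = 1 <-> 1 = 2
(φ -> φ) -> (ψ <-> ψ) = 2 -> 2 = 2
!ψ = !1 = 1
ψ || !ψ = 1 || 1 = 1
((φ -> φ) -> (ψ <-> ψ)) -> (ψ || !ψ) = 2 -> 1 = 1
No assignment yields a value below 1, so this is the minimum.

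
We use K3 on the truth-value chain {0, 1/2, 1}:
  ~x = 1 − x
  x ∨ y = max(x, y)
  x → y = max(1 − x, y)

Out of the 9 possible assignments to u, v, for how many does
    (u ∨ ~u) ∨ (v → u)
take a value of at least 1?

u = 0, v = 0 ↦ 1  ≥
u = 0, v = 1/2 ↦ 1  ≥
u = 0, v = 1 ↦ 1  ≥
u = 1/2, v = 0 ↦ 1  ≥
u = 1/2, v = 1/2 ↦ 1/2  <
u = 1/2, v = 1 ↦ 1/2  <
u = 1, v = 0 ↦ 1  ≥
u = 1, v = 1/2 ↦ 1  ≥
u = 1, v = 1 ↦ 1  ≥
So 7 of the 9 assignments meet the threshold.

7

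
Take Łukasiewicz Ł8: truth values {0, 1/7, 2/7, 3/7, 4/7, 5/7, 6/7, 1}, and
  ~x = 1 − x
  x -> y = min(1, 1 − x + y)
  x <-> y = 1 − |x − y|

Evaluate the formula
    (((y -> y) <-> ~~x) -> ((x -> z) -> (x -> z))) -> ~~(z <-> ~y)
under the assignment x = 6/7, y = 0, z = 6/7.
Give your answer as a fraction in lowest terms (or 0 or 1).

6/7

y -> y = 0 -> 0 = 1
~x = ~6/7 = 1/7
~~x = ~1/7 = 6/7
(y -> y) <-> ~~x = 1 <-> 6/7 = 6/7
x -> z = 6/7 -> 6/7 = 1
x -> z = 6/7 -> 6/7 = 1
(x -> z) -> (x -> z) = 1 -> 1 = 1
((y -> y) <-> ~~x) -> ((x -> z) -> (x -> z)) = 6/7 -> 1 = 1
~y = ~0 = 1
z <-> ~y = 6/7 <-> 1 = 6/7
~(z <-> ~y) = ~6/7 = 1/7
~~(z <-> ~y) = ~1/7 = 6/7
(((y -> y) <-> ~~x) -> ((x -> z) -> (x -> z))) -> ~~(z <-> ~y) = 1 -> 6/7 = 6/7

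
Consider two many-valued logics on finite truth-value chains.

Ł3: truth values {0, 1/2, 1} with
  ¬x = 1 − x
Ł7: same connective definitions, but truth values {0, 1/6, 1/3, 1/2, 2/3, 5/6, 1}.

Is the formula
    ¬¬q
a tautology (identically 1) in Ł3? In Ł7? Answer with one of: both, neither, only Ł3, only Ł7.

In Ł3: at q = 0 the value is 0 — not a tautology.
In Ł7: at q = 0 the value is 0 — not a tautology.

neither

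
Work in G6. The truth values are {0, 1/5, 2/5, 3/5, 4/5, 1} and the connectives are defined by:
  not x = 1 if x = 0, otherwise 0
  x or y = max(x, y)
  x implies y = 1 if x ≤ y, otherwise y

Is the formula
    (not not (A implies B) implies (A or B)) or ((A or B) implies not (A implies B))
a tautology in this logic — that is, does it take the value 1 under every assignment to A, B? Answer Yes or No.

Counterexample: take A = 0, B = 1/5.
A implies B = 0 implies 1/5 = 1
not (A implies B) = not 1 = 0
not not (A implies B) = not 0 = 1
A or B = 0 or 1/5 = 1/5
not not (A implies B) implies (A or B) = 1 implies 1/5 = 1/5
A or B = 0 or 1/5 = 1/5
A implies B = 0 implies 1/5 = 1
not (A implies B) = not 1 = 0
(A or B) implies not (A implies B) = 1/5 implies 0 = 0
(not not (A implies B) implies (A or B)) or ((A or B) implies not (A implies B)) = 1/5 or 0 = 1/5
This gives 1/5 ≠ 1.

No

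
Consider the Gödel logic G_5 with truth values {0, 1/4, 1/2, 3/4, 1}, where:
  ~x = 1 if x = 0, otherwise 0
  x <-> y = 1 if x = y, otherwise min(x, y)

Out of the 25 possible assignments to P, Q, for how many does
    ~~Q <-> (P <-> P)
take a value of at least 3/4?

value 1: 20 assignments (counts)
value 0: 5 assignments
So 20 of the 25 assignments meet the threshold.

20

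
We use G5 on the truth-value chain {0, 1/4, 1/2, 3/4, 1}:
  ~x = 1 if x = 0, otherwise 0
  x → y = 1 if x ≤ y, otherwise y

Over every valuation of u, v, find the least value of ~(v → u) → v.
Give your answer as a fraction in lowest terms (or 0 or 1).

1/4

Take u = 0, v = 1/4:
v → u = 1/4 → 0 = 0
~(v → u) = ~0 = 1
~(v → u) → v = 1 → 1/4 = 1/4
No assignment yields a value below 1/4, so this is the minimum.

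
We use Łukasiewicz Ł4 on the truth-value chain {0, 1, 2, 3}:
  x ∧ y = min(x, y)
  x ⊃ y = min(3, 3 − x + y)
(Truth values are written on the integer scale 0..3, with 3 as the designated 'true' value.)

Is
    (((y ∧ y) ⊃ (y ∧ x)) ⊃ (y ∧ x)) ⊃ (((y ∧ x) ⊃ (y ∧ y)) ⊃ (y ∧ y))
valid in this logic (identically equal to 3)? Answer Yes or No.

Yes

x = 0, y = 0 ↦ 3
x = 0, y = 1 ↦ 3
x = 0, y = 2 ↦ 3
x = 0, y = 3 ↦ 3
x = 1, y = 0 ↦ 3
x = 1, y = 1 ↦ 3
x = 1, y = 2 ↦ 3
x = 1, y = 3 ↦ 3
x = 2, y = 0 ↦ 3
x = 2, y = 1 ↦ 3
x = 2, y = 2 ↦ 3
x = 2, y = 3 ↦ 3
x = 3, y = 0 ↦ 3
x = 3, y = 1 ↦ 3
x = 3, y = 2 ↦ 3
x = 3, y = 3 ↦ 3
Every assignment gives a value ≥ 3.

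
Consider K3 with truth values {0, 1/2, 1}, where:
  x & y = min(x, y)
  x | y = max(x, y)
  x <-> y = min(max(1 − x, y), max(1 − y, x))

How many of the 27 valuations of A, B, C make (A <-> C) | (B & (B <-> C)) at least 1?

value 1: 8 assignments (counts)
value 1/2: 16 assignments
value 0: 3 assignments
So 8 of the 27 assignments meet the threshold.

8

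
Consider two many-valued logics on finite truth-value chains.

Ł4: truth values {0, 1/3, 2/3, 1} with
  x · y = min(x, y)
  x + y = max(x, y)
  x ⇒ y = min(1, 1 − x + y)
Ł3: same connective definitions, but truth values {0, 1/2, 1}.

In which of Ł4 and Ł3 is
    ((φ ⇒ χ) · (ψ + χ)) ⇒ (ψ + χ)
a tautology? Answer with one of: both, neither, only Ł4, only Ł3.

both

In Ł4: every assignment gives 1 — tautology.
In Ł3: every assignment gives 1 — tautology.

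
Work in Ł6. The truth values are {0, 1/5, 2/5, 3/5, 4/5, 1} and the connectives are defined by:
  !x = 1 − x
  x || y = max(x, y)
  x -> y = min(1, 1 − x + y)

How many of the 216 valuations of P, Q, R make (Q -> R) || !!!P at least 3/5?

198

value 1: 141 assignments (counts)
value 4/5: 35 assignments (counts)
value 3/5: 22 assignments (counts)
value 2/5: 12 assignments
value 1/5: 5 assignments
value 0: 1 assignment
So 198 of the 216 assignments meet the threshold.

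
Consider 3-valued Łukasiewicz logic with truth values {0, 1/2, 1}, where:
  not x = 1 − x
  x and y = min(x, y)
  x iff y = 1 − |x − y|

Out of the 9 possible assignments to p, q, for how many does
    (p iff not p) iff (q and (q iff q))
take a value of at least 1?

p = 0, q = 0 ↦ 1  ≥
p = 0, q = 1/2 ↦ 1/2  <
p = 0, q = 1 ↦ 0  <
p = 1/2, q = 0 ↦ 0  <
p = 1/2, q = 1/2 ↦ 1/2  <
p = 1/2, q = 1 ↦ 1  ≥
p = 1, q = 0 ↦ 1  ≥
p = 1, q = 1/2 ↦ 1/2  <
p = 1, q = 1 ↦ 0  <
So 3 of the 9 assignments meet the threshold.

3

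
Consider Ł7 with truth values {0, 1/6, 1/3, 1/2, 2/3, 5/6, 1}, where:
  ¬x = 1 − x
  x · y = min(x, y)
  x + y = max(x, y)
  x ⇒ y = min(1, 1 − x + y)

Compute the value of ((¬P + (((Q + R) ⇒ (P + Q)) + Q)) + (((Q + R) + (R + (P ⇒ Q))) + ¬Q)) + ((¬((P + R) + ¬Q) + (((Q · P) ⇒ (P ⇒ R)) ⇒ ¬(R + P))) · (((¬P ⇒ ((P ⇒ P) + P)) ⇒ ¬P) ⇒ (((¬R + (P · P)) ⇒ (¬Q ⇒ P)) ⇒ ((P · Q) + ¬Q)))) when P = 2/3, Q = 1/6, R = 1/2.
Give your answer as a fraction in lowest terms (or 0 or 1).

1

¬P = ¬2/3 = 1/3
Q + R = 1/6 + 1/2 = 1/2
P + Q = 2/3 + 1/6 = 2/3
(Q + R) ⇒ (P + Q) = 1/2 ⇒ 2/3 = 1
((Q + R) ⇒ (P + Q)) + Q = 1 + 1/6 = 1
¬P + (((Q + R) ⇒ (P + Q)) + Q) = 1/3 + 1 = 1
Q + R = 1/6 + 1/2 = 1/2
P ⇒ Q = 2/3 ⇒ 1/6 = 1/2
R + (P ⇒ Q) = 1/2 + 1/2 = 1/2
(Q + R) + (R + (P ⇒ Q)) = 1/2 + 1/2 = 1/2
¬Q = ¬1/6 = 5/6
((Q + R) + (R + (P ⇒ Q))) + ¬Q = 1/2 + 5/6 = 5/6
(¬P + (((Q + R) ⇒ (P + Q)) + Q)) + (((Q + R) + (R + (P ⇒ Q))) + ¬Q) = 1 + 5/6 = 1
P + R = 2/3 + 1/2 = 2/3
¬Q = ¬1/6 = 5/6
(P + R) + ¬Q = 2/3 + 5/6 = 5/6
¬((P + R) + ¬Q) = ¬5/6 = 1/6
Q · P = 1/6 · 2/3 = 1/6
P ⇒ R = 2/3 ⇒ 1/2 = 5/6
(Q · P) ⇒ (P ⇒ R) = 1/6 ⇒ 5/6 = 1
R + P = 1/2 + 2/3 = 2/3
¬(R + P) = ¬2/3 = 1/3
((Q · P) ⇒ (P ⇒ R)) ⇒ ¬(R + P) = 1 ⇒ 1/3 = 1/3
¬((P + R) + ¬Q) + (((Q · P) ⇒ (P ⇒ R)) ⇒ ¬(R + P)) = 1/6 + 1/3 = 1/3
¬P = ¬2/3 = 1/3
P ⇒ P = 2/3 ⇒ 2/3 = 1
(P ⇒ P) + P = 1 + 2/3 = 1
¬P ⇒ ((P ⇒ P) + P) = 1/3 ⇒ 1 = 1
¬P = ¬2/3 = 1/3
(¬P ⇒ ((P ⇒ P) + P)) ⇒ ¬P = 1 ⇒ 1/3 = 1/3
¬R = ¬1/2 = 1/2
P · P = 2/3 · 2/3 = 2/3
¬R + (P · P) = 1/2 + 2/3 = 2/3
¬Q = ¬1/6 = 5/6
¬Q ⇒ P = 5/6 ⇒ 2/3 = 5/6
(¬R + (P · P)) ⇒ (¬Q ⇒ P) = 2/3 ⇒ 5/6 = 1
P · Q = 2/3 · 1/6 = 1/6
¬Q = ¬1/6 = 5/6
(P · Q) + ¬Q = 1/6 + 5/6 = 5/6
((¬R + (P · P)) ⇒ (¬Q ⇒ P)) ⇒ ((P · Q) + ¬Q) = 1 ⇒ 5/6 = 5/6
((¬P ⇒ ((P ⇒ P) + P)) ⇒ ¬P) ⇒ (((¬R + (P · P)) ⇒ (¬Q ⇒ P)) ⇒ ((P · Q) + ¬Q)) = 1/3 ⇒ 5/6 = 1
(¬((P + R) + ¬Q) + (((Q · P) ⇒ (P ⇒ R)) ⇒ ¬(R + P))) · (((¬P ⇒ ((P ⇒ P) + P)) ⇒ ¬P) ⇒ (((¬R + (P · P)) ⇒ (¬Q ⇒ P)) ⇒ ((P · Q) + ¬Q))) = 1/3 · 1 = 1/3
((¬P + (((Q + R) ⇒ (P + Q)) + Q)) + (((Q + R) + (R + (P ⇒ Q))) + ¬Q)) + ((¬((P + R) + ¬Q) + (((Q · P) ⇒ (P ⇒ R)) ⇒ ¬(R + P))) · (((¬P ⇒ ((P ⇒ P) + P)) ⇒ ¬P) ⇒ (((¬R + (P · P)) ⇒ (¬Q ⇒ P)) ⇒ ((P · Q) + ¬Q)))) = 1 + 1/3 = 1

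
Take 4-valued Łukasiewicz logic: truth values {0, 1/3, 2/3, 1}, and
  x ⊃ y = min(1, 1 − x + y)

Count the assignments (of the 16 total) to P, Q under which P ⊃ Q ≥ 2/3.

13

P = 0, Q = 0 ↦ 1  ≥
P = 0, Q = 1/3 ↦ 1  ≥
P = 0, Q = 2/3 ↦ 1  ≥
P = 0, Q = 1 ↦ 1  ≥
P = 1/3, Q = 0 ↦ 2/3  ≥
P = 1/3, Q = 1/3 ↦ 1  ≥
P = 1/3, Q = 2/3 ↦ 1  ≥
P = 1/3, Q = 1 ↦ 1  ≥
P = 2/3, Q = 0 ↦ 1/3  <
P = 2/3, Q = 1/3 ↦ 2/3  ≥
P = 2/3, Q = 2/3 ↦ 1  ≥
P = 2/3, Q = 1 ↦ 1  ≥
P = 1, Q = 0 ↦ 0  <
P = 1, Q = 1/3 ↦ 1/3  <
P = 1, Q = 2/3 ↦ 2/3  ≥
P = 1, Q = 1 ↦ 1  ≥
So 13 of the 16 assignments meet the threshold.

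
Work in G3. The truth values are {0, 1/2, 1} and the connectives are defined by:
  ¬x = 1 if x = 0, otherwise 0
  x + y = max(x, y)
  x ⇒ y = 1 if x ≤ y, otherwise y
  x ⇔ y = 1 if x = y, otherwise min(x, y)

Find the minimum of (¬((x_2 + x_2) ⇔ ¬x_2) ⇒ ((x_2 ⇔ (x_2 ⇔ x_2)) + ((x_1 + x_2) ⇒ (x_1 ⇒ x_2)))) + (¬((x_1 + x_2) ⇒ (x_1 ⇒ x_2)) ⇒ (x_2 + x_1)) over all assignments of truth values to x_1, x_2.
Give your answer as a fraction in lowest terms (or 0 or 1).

1/2

Take x_1 = 1/2, x_2 = 0:
x_2 + x_2 = 0 + 0 = 0
¬x_2 = ¬0 = 1
(x_2 + x_2) ⇔ ¬x_2 = 0 ⇔ 1 = 0
¬((x_2 + x_2) ⇔ ¬x_2) = ¬0 = 1
x_2 ⇔ x_2 = 0 ⇔ 0 = 1
x_2 ⇔ (x_2 ⇔ x_2) = 0 ⇔ 1 = 0
x_1 + x_2 = 1/2 + 0 = 1/2
x_1 ⇒ x_2 = 1/2 ⇒ 0 = 0
(x_1 + x_2) ⇒ (x_1 ⇒ x_2) = 1/2 ⇒ 0 = 0
(x_2 ⇔ (x_2 ⇔ x_2)) + ((x_1 + x_2) ⇒ (x_1 ⇒ x_2)) = 0 + 0 = 0
¬((x_2 + x_2) ⇔ ¬x_2) ⇒ ((x_2 ⇔ (x_2 ⇔ x_2)) + ((x_1 + x_2) ⇒ (x_1 ⇒ x_2))) = 1 ⇒ 0 = 0
x_1 + x_2 = 1/2 + 0 = 1/2
x_1 ⇒ x_2 = 1/2 ⇒ 0 = 0
(x_1 + x_2) ⇒ (x_1 ⇒ x_2) = 1/2 ⇒ 0 = 0
¬((x_1 + x_2) ⇒ (x_1 ⇒ x_2)) = ¬0 = 1
x_2 + x_1 = 0 + 1/2 = 1/2
¬((x_1 + x_2) ⇒ (x_1 ⇒ x_2)) ⇒ (x_2 + x_1) = 1 ⇒ 1/2 = 1/2
(¬((x_2 + x_2) ⇔ ¬x_2) ⇒ ((x_2 ⇔ (x_2 ⇔ x_2)) + ((x_1 + x_2) ⇒ (x_1 ⇒ x_2)))) + (¬((x_1 + x_2) ⇒ (x_1 ⇒ x_2)) ⇒ (x_2 + x_1)) = 0 + 1/2 = 1/2
No assignment yields a value below 1/2, so this is the minimum.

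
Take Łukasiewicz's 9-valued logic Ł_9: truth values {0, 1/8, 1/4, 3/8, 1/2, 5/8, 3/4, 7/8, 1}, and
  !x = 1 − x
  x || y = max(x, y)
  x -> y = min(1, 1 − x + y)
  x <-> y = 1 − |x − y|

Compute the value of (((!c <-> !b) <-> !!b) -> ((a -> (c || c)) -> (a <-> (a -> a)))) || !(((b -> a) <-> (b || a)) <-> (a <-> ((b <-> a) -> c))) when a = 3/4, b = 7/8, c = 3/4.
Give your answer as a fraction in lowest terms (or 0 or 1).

!c = !3/4 = 1/4
!b = !7/8 = 1/8
!c <-> !b = 1/4 <-> 1/8 = 7/8
!b = !7/8 = 1/8
!!b = !1/8 = 7/8
(!c <-> !b) <-> !!b = 7/8 <-> 7/8 = 1
c || c = 3/4 || 3/4 = 3/4
a -> (c || c) = 3/4 -> 3/4 = 1
a -> a = 3/4 -> 3/4 = 1
a <-> (a -> a) = 3/4 <-> 1 = 3/4
(a -> (c || c)) -> (a <-> (a -> a)) = 1 -> 3/4 = 3/4
((!c <-> !b) <-> !!b) -> ((a -> (c || c)) -> (a <-> (a -> a))) = 1 -> 3/4 = 3/4
b -> a = 7/8 -> 3/4 = 7/8
b || a = 7/8 || 3/4 = 7/8
(b -> a) <-> (b || a) = 7/8 <-> 7/8 = 1
b <-> a = 7/8 <-> 3/4 = 7/8
(b <-> a) -> c = 7/8 -> 3/4 = 7/8
a <-> ((b <-> a) -> c) = 3/4 <-> 7/8 = 7/8
((b -> a) <-> (b || a)) <-> (a <-> ((b <-> a) -> c)) = 1 <-> 7/8 = 7/8
!(((b -> a) <-> (b || a)) <-> (a <-> ((b <-> a) -> c))) = !7/8 = 1/8
(((!c <-> !b) <-> !!b) -> ((a -> (c || c)) -> (a <-> (a -> a)))) || !(((b -> a) <-> (b || a)) <-> (a <-> ((b <-> a) -> c))) = 3/4 || 1/8 = 3/4

3/4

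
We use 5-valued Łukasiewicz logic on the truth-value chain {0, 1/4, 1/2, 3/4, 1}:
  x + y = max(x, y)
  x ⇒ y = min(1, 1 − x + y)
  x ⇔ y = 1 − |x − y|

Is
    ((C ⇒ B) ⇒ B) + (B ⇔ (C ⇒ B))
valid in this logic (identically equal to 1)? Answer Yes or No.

No

Counterexample: take B = 0, C = 0.
C ⇒ B = 0 ⇒ 0 = 1
(C ⇒ B) ⇒ B = 1 ⇒ 0 = 0
C ⇒ B = 0 ⇒ 0 = 1
B ⇔ (C ⇒ B) = 0 ⇔ 1 = 0
((C ⇒ B) ⇒ B) + (B ⇔ (C ⇒ B)) = 0 + 0 = 0
This gives 0 ≠ 1.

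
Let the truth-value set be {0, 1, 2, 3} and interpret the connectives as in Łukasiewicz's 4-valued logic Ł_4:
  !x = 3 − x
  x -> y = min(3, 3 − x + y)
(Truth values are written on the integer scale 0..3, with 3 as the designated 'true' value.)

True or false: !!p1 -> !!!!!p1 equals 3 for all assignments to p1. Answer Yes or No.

Counterexample: take p1 = 2.
!p1 = !2 = 1
!!p1 = !1 = 2
!p1 = !2 = 1
!!p1 = !1 = 2
!!!p1 = !2 = 1
!!!!p1 = !1 = 2
!!!!!p1 = !2 = 1
!!p1 -> !!!!!p1 = 2 -> 1 = 2
This gives 2 ≠ 3.

No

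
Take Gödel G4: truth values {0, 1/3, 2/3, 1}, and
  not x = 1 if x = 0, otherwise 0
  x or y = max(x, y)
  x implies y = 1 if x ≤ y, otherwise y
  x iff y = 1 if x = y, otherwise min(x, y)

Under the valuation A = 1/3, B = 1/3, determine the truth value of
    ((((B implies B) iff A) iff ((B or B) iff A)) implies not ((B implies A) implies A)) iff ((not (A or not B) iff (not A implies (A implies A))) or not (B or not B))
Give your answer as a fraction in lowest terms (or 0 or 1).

1

B implies B = 1/3 implies 1/3 = 1
(B implies B) iff A = 1 iff 1/3 = 1/3
B or B = 1/3 or 1/3 = 1/3
(B or B) iff A = 1/3 iff 1/3 = 1
((B implies B) iff A) iff ((B or B) iff A) = 1/3 iff 1 = 1/3
B implies A = 1/3 implies 1/3 = 1
(B implies A) implies A = 1 implies 1/3 = 1/3
not ((B implies A) implies A) = not 1/3 = 0
(((B implies B) iff A) iff ((B or B) iff A)) implies not ((B implies A) implies A) = 1/3 implies 0 = 0
not B = not 1/3 = 0
A or not B = 1/3 or 0 = 1/3
not (A or not B) = not 1/3 = 0
not A = not 1/3 = 0
A implies A = 1/3 implies 1/3 = 1
not A implies (A implies A) = 0 implies 1 = 1
not (A or not B) iff (not A implies (A implies A)) = 0 iff 1 = 0
not B = not 1/3 = 0
B or not B = 1/3 or 0 = 1/3
not (B or not B) = not 1/3 = 0
(not (A or not B) iff (not A implies (A implies A))) or not (B or not B) = 0 or 0 = 0
((((B implies B) iff A) iff ((B or B) iff A)) implies not ((B implies A) implies A)) iff ((not (A or not B) iff (not A implies (A implies A))) or not (B or not B)) = 0 iff 0 = 1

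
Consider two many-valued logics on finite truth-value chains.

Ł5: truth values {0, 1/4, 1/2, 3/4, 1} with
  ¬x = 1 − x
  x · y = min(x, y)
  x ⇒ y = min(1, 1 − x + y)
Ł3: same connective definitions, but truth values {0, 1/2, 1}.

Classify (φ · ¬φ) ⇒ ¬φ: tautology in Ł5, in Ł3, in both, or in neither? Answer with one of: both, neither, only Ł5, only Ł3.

In Ł5: every assignment gives 1 — tautology.
In Ł3: every assignment gives 1 — tautology.

both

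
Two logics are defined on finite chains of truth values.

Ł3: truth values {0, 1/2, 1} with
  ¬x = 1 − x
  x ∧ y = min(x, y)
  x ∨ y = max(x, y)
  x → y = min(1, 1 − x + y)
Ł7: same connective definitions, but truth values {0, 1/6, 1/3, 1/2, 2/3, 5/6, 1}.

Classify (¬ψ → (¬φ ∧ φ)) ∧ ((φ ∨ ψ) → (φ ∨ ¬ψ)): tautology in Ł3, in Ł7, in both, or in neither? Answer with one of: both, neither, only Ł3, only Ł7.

neither

In Ł3: at φ = 0, ψ = 0 the value is 0 — not a tautology.
In Ł7: at φ = 0, ψ = 0 the value is 0 — not a tautology.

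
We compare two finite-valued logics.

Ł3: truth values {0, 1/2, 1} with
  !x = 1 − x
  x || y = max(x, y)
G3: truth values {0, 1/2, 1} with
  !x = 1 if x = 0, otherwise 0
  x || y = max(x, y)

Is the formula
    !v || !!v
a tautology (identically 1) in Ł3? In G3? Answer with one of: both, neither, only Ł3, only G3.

only G3

In Ł3: at v = 1/2 the value is 1/2 — not a tautology.
In G3: every assignment gives 1 — tautology.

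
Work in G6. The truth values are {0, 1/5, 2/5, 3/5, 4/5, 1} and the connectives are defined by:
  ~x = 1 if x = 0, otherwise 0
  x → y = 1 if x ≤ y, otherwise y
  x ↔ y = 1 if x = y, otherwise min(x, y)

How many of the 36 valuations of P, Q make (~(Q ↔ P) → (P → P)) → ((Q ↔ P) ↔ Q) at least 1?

value 1: 16 assignments (counts)
value 4/5: 2 assignments
value 3/5: 3 assignments
value 2/5: 4 assignments
value 1/5: 5 assignments
value 0: 6 assignments
So 16 of the 36 assignments meet the threshold.

16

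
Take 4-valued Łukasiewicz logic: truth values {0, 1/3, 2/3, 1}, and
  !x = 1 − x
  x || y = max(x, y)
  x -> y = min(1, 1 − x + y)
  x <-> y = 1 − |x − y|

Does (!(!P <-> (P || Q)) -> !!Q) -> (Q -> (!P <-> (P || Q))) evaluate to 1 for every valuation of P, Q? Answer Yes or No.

No

Counterexample: take P = 1/3, Q = 1.
!P = !1/3 = 2/3
P || Q = 1/3 || 1 = 1
!P <-> (P || Q) = 2/3 <-> 1 = 2/3
!(!P <-> (P || Q)) = !2/3 = 1/3
!Q = !1 = 0
!!Q = !0 = 1
!(!P <-> (P || Q)) -> !!Q = 1/3 -> 1 = 1
!P = !1/3 = 2/3
P || Q = 1/3 || 1 = 1
!P <-> (P || Q) = 2/3 <-> 1 = 2/3
Q -> (!P <-> (P || Q)) = 1 -> 2/3 = 2/3
(!(!P <-> (P || Q)) -> !!Q) -> (Q -> (!P <-> (P || Q))) = 1 -> 2/3 = 2/3
This gives 2/3 ≠ 1.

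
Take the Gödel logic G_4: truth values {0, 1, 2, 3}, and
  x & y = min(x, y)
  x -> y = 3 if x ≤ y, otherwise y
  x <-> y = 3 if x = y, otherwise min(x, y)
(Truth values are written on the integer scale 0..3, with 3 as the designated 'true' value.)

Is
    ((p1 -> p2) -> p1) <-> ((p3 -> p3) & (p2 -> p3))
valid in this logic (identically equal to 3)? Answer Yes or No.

No

Counterexample: take p1 = 0, p2 = 0, p3 = 0.
p1 -> p2 = 0 -> 0 = 3
(p1 -> p2) -> p1 = 3 -> 0 = 0
p3 -> p3 = 0 -> 0 = 3
p2 -> p3 = 0 -> 0 = 3
(p3 -> p3) & (p2 -> p3) = 3 & 3 = 3
((p1 -> p2) -> p1) <-> ((p3 -> p3) & (p2 -> p3)) = 0 <-> 3 = 0
This gives 0 ≠ 3.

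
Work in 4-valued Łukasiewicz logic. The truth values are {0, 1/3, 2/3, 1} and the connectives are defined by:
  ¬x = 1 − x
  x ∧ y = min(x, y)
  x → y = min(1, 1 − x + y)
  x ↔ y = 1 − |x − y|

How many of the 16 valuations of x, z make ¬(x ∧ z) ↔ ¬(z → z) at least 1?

1

x = 0, z = 0 ↦ 0  <
x = 0, z = 1/3 ↦ 0  <
x = 0, z = 2/3 ↦ 0  <
x = 0, z = 1 ↦ 0  <
x = 1/3, z = 0 ↦ 0  <
x = 1/3, z = 1/3 ↦ 1/3  <
x = 1/3, z = 2/3 ↦ 1/3  <
x = 1/3, z = 1 ↦ 1/3  <
x = 2/3, z = 0 ↦ 0  <
x = 2/3, z = 1/3 ↦ 1/3  <
x = 2/3, z = 2/3 ↦ 2/3  <
x = 2/3, z = 1 ↦ 2/3  <
x = 1, z = 0 ↦ 0  <
x = 1, z = 1/3 ↦ 1/3  <
x = 1, z = 2/3 ↦ 2/3  <
x = 1, z = 1 ↦ 1  ≥
So 1 of the 16 assignments meets the threshold.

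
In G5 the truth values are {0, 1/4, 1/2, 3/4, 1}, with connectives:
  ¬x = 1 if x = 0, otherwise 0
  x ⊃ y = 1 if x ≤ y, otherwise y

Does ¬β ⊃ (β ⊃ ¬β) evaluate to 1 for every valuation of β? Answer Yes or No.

Yes

β = 0 ↦ 1
β = 1/4 ↦ 1
β = 1/2 ↦ 1
β = 3/4 ↦ 1
β = 1 ↦ 1
Every assignment gives a value ≥ 1.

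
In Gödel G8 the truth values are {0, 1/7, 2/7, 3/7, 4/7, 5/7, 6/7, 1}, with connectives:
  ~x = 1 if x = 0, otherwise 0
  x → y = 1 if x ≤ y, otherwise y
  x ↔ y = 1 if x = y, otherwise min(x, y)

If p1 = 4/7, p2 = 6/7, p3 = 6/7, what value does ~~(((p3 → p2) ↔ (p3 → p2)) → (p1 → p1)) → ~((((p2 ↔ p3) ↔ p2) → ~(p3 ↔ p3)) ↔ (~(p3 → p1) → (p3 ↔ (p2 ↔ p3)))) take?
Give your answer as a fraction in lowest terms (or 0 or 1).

p3 → p2 = 6/7 → 6/7 = 1
p3 → p2 = 6/7 → 6/7 = 1
(p3 → p2) ↔ (p3 → p2) = 1 ↔ 1 = 1
p1 → p1 = 4/7 → 4/7 = 1
((p3 → p2) ↔ (p3 → p2)) → (p1 → p1) = 1 → 1 = 1
~(((p3 → p2) ↔ (p3 → p2)) → (p1 → p1)) = ~1 = 0
~~(((p3 → p2) ↔ (p3 → p2)) → (p1 → p1)) = ~0 = 1
p2 ↔ p3 = 6/7 ↔ 6/7 = 1
(p2 ↔ p3) ↔ p2 = 1 ↔ 6/7 = 6/7
p3 ↔ p3 = 6/7 ↔ 6/7 = 1
~(p3 ↔ p3) = ~1 = 0
((p2 ↔ p3) ↔ p2) → ~(p3 ↔ p3) = 6/7 → 0 = 0
p3 → p1 = 6/7 → 4/7 = 4/7
~(p3 → p1) = ~4/7 = 0
p2 ↔ p3 = 6/7 ↔ 6/7 = 1
p3 ↔ (p2 ↔ p3) = 6/7 ↔ 1 = 6/7
~(p3 → p1) → (p3 ↔ (p2 ↔ p3)) = 0 → 6/7 = 1
(((p2 ↔ p3) ↔ p2) → ~(p3 ↔ p3)) ↔ (~(p3 → p1) → (p3 ↔ (p2 ↔ p3))) = 0 ↔ 1 = 0
~((((p2 ↔ p3) ↔ p2) → ~(p3 ↔ p3)) ↔ (~(p3 → p1) → (p3 ↔ (p2 ↔ p3)))) = ~0 = 1
~~(((p3 → p2) ↔ (p3 → p2)) → (p1 → p1)) → ~((((p2 ↔ p3) ↔ p2) → ~(p3 ↔ p3)) ↔ (~(p3 → p1) → (p3 ↔ (p2 ↔ p3)))) = 1 → 1 = 1

1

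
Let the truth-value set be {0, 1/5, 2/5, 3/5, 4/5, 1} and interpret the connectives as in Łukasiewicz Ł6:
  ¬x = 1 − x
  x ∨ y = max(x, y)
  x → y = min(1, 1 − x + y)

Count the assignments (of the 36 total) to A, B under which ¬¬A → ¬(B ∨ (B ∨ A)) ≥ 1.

value 1: 15 assignments (counts)
value 4/5: 6 assignments
value 3/5: 2 assignments
value 2/5: 6 assignments
value 1/5: 1 assignment
value 0: 6 assignments
So 15 of the 36 assignments meet the threshold.

15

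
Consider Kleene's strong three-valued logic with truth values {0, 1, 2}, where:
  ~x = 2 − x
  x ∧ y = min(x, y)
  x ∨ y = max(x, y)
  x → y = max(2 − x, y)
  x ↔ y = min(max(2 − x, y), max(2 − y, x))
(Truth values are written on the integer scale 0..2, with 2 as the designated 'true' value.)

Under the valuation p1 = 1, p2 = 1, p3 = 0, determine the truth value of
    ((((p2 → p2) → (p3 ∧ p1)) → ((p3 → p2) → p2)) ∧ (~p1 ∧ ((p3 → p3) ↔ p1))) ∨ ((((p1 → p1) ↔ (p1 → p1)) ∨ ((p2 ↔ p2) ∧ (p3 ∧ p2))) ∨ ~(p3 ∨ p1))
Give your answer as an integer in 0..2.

p2 → p2 = 1 → 1 = 1
p3 ∧ p1 = 0 ∧ 1 = 0
(p2 → p2) → (p3 ∧ p1) = 1 → 0 = 1
p3 → p2 = 0 → 1 = 2
(p3 → p2) → p2 = 2 → 1 = 1
((p2 → p2) → (p3 ∧ p1)) → ((p3 → p2) → p2) = 1 → 1 = 1
~p1 = ~1 = 1
p3 → p3 = 0 → 0 = 2
(p3 → p3) ↔ p1 = 2 ↔ 1 = 1
~p1 ∧ ((p3 → p3) ↔ p1) = 1 ∧ 1 = 1
(((p2 → p2) → (p3 ∧ p1)) → ((p3 → p2) → p2)) ∧ (~p1 ∧ ((p3 → p3) ↔ p1)) = 1 ∧ 1 = 1
p1 → p1 = 1 → 1 = 1
p1 → p1 = 1 → 1 = 1
(p1 → p1) ↔ (p1 → p1) = 1 ↔ 1 = 1
p2 ↔ p2 = 1 ↔ 1 = 1
p3 ∧ p2 = 0 ∧ 1 = 0
(p2 ↔ p2) ∧ (p3 ∧ p2) = 1 ∧ 0 = 0
((p1 → p1) ↔ (p1 → p1)) ∨ ((p2 ↔ p2) ∧ (p3 ∧ p2)) = 1 ∨ 0 = 1
p3 ∨ p1 = 0 ∨ 1 = 1
~(p3 ∨ p1) = ~1 = 1
(((p1 → p1) ↔ (p1 → p1)) ∨ ((p2 ↔ p2) ∧ (p3 ∧ p2))) ∨ ~(p3 ∨ p1) = 1 ∨ 1 = 1
((((p2 → p2) → (p3 ∧ p1)) → ((p3 → p2) → p2)) ∧ (~p1 ∧ ((p3 → p3) ↔ p1))) ∨ ((((p1 → p1) ↔ (p1 → p1)) ∨ ((p2 ↔ p2) ∧ (p3 ∧ p2))) ∨ ~(p3 ∨ p1)) = 1 ∨ 1 = 1

1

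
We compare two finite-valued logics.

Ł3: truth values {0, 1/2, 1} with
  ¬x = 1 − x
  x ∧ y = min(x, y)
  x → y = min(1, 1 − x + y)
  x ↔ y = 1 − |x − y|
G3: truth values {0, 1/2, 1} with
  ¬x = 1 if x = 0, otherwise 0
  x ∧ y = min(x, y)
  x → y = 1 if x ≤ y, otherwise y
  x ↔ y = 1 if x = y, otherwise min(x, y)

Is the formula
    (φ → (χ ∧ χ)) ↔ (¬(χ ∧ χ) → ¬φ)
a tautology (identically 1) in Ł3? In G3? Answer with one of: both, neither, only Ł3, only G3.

only Ł3

In Ł3: every assignment gives 1 — tautology.
In G3: at φ = 1, χ = 1/2 the value is 1/2 — not a tautology.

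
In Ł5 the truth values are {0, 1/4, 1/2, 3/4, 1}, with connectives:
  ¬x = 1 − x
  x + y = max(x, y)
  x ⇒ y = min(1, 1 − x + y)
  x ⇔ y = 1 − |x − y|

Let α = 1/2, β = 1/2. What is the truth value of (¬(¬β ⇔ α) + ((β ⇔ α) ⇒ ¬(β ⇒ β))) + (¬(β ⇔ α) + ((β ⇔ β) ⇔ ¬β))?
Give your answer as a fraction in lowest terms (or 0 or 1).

1/2

¬β = ¬1/2 = 1/2
¬β ⇔ α = 1/2 ⇔ 1/2 = 1
¬(¬β ⇔ α) = ¬1 = 0
β ⇔ α = 1/2 ⇔ 1/2 = 1
β ⇒ β = 1/2 ⇒ 1/2 = 1
¬(β ⇒ β) = ¬1 = 0
(β ⇔ α) ⇒ ¬(β ⇒ β) = 1 ⇒ 0 = 0
¬(¬β ⇔ α) + ((β ⇔ α) ⇒ ¬(β ⇒ β)) = 0 + 0 = 0
β ⇔ α = 1/2 ⇔ 1/2 = 1
¬(β ⇔ α) = ¬1 = 0
β ⇔ β = 1/2 ⇔ 1/2 = 1
¬β = ¬1/2 = 1/2
(β ⇔ β) ⇔ ¬β = 1 ⇔ 1/2 = 1/2
¬(β ⇔ α) + ((β ⇔ β) ⇔ ¬β) = 0 + 1/2 = 1/2
(¬(¬β ⇔ α) + ((β ⇔ α) ⇒ ¬(β ⇒ β))) + (¬(β ⇔ α) + ((β ⇔ β) ⇔ ¬β)) = 0 + 1/2 = 1/2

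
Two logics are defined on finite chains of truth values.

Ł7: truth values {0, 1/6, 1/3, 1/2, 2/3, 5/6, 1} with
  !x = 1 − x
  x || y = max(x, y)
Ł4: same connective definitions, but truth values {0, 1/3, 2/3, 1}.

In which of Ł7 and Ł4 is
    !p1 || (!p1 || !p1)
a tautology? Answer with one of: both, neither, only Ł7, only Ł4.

In Ł7: at p1 = 1/6 the value is 5/6 — not a tautology.
In Ł4: at p1 = 1/3 the value is 2/3 — not a tautology.

neither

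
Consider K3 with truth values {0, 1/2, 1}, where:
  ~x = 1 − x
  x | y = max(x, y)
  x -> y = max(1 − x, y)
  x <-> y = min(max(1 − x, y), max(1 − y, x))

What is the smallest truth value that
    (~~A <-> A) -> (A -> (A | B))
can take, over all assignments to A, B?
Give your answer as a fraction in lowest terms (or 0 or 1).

Take A = 1/2, B = 0:
~A = ~1/2 = 1/2
~~A = ~1/2 = 1/2
~~A <-> A = 1/2 <-> 1/2 = 1/2
A | B = 1/2 | 0 = 1/2
A -> (A | B) = 1/2 -> 1/2 = 1/2
(~~A <-> A) -> (A -> (A | B)) = 1/2 -> 1/2 = 1/2
No assignment yields a value below 1/2, so this is the minimum.

1/2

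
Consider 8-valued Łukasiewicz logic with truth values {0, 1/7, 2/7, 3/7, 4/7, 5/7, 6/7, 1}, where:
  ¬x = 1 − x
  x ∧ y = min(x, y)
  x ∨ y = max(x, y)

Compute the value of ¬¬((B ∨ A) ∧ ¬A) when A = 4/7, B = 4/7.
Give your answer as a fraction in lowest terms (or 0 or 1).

B ∨ A = 4/7 ∨ 4/7 = 4/7
¬A = ¬4/7 = 3/7
(B ∨ A) ∧ ¬A = 4/7 ∧ 3/7 = 3/7
¬((B ∨ A) ∧ ¬A) = ¬3/7 = 4/7
¬¬((B ∨ A) ∧ ¬A) = ¬4/7 = 3/7

3/7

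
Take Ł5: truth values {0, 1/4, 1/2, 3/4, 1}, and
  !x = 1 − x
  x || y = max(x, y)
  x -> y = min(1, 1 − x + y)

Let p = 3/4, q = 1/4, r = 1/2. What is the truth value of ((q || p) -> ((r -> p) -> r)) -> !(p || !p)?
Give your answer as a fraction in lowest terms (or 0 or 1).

q || p = 1/4 || 3/4 = 3/4
r -> p = 1/2 -> 3/4 = 1
(r -> p) -> r = 1 -> 1/2 = 1/2
(q || p) -> ((r -> p) -> r) = 3/4 -> 1/2 = 3/4
!p = !3/4 = 1/4
p || !p = 3/4 || 1/4 = 3/4
!(p || !p) = !3/4 = 1/4
((q || p) -> ((r -> p) -> r)) -> !(p || !p) = 3/4 -> 1/4 = 1/2

1/2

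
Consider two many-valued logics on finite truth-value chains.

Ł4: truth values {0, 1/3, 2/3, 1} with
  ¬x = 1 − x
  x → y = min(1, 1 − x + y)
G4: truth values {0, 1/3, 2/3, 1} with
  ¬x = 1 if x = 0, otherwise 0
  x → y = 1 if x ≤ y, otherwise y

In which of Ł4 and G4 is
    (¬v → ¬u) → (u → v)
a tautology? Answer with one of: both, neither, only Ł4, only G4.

only Ł4

In Ł4: every assignment gives 1 — tautology.
In G4: at u = 2/3, v = 1/3 the value is 1/3 — not a tautology.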